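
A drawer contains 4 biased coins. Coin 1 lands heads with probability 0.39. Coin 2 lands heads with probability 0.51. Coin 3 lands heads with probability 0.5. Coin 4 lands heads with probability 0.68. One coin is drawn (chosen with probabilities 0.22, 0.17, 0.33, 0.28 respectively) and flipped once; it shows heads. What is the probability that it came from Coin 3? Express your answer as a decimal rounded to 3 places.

Posterior probability ≈ 0.313

P(heads|C1) = 0.39; P(heads|C2) = 0.51; P(heads|C3) = 0.5; P(heads|C4) = 0.68.
Prior × likelihood for each source: 0.22·0.39=0.08580, 0.17·0.51=0.08670, 0.33·0.5=0.1650, 0.28·0.68=0.1904. Summing gives P(heads) = 0.52790.
P(Coin 3 | heads) = 0.1650 / 0.52790 = 0.313.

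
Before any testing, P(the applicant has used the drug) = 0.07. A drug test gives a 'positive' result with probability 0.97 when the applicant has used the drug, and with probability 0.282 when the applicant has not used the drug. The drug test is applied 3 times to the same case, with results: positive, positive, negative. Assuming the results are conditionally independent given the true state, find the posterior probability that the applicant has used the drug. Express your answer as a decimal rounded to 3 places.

Posterior P(H) ≈ 0.036

Let H be the event that the applicant has used the drug; start with P(H) = 0.07. P('positive'|H) = 0.97, P('positive'|¬H) = 0.282.
Update on result 1 ('positive'): P(H) ← 0.97·0.0700 / (0.97·0.0700 + 0.282·0.9300) = 0.067900/0.33016 = 0.2057.
Update on result 2 ('positive'): P(H) ← 0.97·0.2057 / (0.97·0.2057 + 0.282·0.7943) = 0.19949/0.42349 = 0.4711.
Update on result 3 ('negative'): P(H) ← 0.03·0.4711 / (0.03·0.4711 + 0.718·0.5289) = 0.014132/0.39391 = 0.0359.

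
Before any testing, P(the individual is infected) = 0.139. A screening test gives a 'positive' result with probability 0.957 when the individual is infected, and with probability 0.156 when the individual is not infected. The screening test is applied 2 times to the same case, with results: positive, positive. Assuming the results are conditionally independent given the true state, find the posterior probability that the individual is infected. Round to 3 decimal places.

Posterior P(H) ≈ 0.859

Let H be the event that the individual is infected; start with P(H) = 0.139. P('positive'|H) = 0.957, P('positive'|¬H) = 0.156.
Update on result 1 ('positive'): P(H) ← 0.957·0.1390 / (0.957·0.1390 + 0.156·0.8610) = 0.13302/0.26734 = 0.4976.
Update on result 2 ('positive'): P(H) ← 0.957·0.4976 / (0.957·0.4976 + 0.156·0.5024) = 0.47619/0.55456 = 0.8587.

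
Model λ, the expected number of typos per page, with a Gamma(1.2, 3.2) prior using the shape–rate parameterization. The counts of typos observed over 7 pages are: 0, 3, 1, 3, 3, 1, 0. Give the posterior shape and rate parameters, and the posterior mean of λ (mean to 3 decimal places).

Posterior: Gamma(shape=12.2, rate=10.2); mean ≈ 1.196

The Poisson likelihood adds the total count to the shape and the number of exposure periods to the rate. Here ∑xᵢ = 11 and n = 7, so shape 1.2→12.2 and rate 3.2→10.2.
Posterior mean = shape/rate = 12.2/10.2 = 1.196.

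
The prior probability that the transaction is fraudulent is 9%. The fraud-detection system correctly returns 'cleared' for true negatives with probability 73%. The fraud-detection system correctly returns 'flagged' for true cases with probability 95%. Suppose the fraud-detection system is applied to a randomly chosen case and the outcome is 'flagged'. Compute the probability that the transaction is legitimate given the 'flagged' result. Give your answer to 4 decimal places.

Write H for 'the transaction is fraudulent'. Prior odds H:¬H = 0.09/0.91 = 0.098901. For the 'flagged' outcome, the likelihood ratio is 0.95/0.27 = 3.5185.
Posterior odds = 0.098901 × 3.5185 = 0.34799, so P(H|E) = 0.34799/(1+0.34799) = 0.2582. Then P(¬H|E) = 1 − 0.2582 = 0.7418.

P(¬H | E) ≈ 0.7418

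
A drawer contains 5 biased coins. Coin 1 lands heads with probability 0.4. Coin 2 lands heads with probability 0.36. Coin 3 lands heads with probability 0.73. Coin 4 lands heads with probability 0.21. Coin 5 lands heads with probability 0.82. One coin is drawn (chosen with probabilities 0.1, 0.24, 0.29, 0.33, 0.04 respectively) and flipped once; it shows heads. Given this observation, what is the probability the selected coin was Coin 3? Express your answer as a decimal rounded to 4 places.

P(heads|C1) = 0.4; P(heads|C2) = 0.36; P(heads|C3) = 0.73; P(heads|C4) = 0.21; P(heads|C5) = 0.82.
Prior × likelihood for each source: 0.1·0.4=0.04000, 0.24·0.36=0.08640, 0.29·0.73=0.2117, 0.33·0.21=0.06930, 0.04·0.82=0.03280. Summing gives P(heads) = 0.44020.
P(Coin 3 | heads) = 0.2117 / 0.44020 = 0.4809.

Posterior probability ≈ 0.4809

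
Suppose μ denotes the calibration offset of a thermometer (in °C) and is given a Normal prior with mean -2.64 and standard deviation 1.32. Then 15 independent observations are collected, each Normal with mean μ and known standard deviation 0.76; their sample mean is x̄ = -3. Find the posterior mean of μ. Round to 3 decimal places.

Prior precision 1/τ₀² = 1/1.32² = 0.573921; data precision n/σ² = 15/0.76² = 25.9695.
Posterior precision = 0.573921 + 25.9695 = 26.5435.
Posterior mean = (0.573921·-2.64 + 25.9695·-3) / 26.5435 = -2.992.

Posterior mean ≈ -2.992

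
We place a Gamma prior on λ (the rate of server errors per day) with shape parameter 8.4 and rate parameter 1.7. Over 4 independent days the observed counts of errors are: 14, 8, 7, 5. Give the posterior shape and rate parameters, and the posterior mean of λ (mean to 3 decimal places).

Posterior: Gamma(shape=42.4, rate=5.7); mean ≈ 7.439

The Poisson likelihood adds the total count to the shape and the number of exposure periods to the rate. Here ∑xᵢ = 34 and n = 4, so shape 8.4→42.4 and rate 1.7→5.7.
E[λ | data] = 42.4/5.7 = 7.439.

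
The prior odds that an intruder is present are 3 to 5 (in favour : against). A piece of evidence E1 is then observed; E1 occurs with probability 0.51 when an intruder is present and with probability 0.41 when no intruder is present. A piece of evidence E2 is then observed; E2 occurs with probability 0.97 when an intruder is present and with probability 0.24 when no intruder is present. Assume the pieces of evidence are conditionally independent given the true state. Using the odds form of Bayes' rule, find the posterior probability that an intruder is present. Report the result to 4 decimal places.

Posterior probability ≈ 0.7510

Prior odds = 3/5 = 0.60000. In log-odds, ln(0.60000) = -0.51083.
Add log likelihood ratios: ln(1.2439) + ln(4.0417) = 1.6149.
Posterior log-odds = 1.1041, so posterior odds = exp(1.1041) = 3.0165. Converting, P(H|E) = 3.0165/4.0165 = 0.7510.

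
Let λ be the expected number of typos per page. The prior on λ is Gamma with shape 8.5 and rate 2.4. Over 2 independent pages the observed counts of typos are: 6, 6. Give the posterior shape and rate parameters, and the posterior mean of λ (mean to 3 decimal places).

Posterior: Gamma(shape=20.5, rate=4.4); mean ≈ 4.659

The Poisson likelihood adds the total count to the shape and the number of exposure periods to the rate. Here ∑xᵢ = 12 and n = 2, so shape 8.5→20.5 and rate 2.4→4.4.
Posterior mean = shape/rate = 20.5/4.4 = 4.659.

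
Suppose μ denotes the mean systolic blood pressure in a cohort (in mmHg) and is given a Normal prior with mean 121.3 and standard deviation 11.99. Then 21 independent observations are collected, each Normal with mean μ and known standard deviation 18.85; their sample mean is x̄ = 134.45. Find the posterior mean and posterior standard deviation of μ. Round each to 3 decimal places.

Prior precision 1/τ₀² = 1/11.99² = 0.00695603; data precision n/σ² = 21/18.85² = 0.0591012.
Posterior precision = 0.00695603 + 0.0591012 = 0.0660573, giving posterior SD = 1/√0.0660573 = 3.891.
Posterior mean = (0.00695603·121.3 + 0.0591012·134.45) / 0.0660573 = 133.065.

Posterior mean ≈ 133.065; posterior SD ≈ 3.891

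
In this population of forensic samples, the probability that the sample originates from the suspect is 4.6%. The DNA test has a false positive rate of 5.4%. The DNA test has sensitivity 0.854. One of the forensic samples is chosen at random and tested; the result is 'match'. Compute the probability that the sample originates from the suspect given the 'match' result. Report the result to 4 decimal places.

Write H for 'the sample originates from the suspect'. Prior odds H:¬H = 0.046/0.954 = 0.048218. For the 'match' outcome, the likelihood ratio is 0.854/0.054 = 15.815.
Posterior odds = 0.048218 × 15.815 = 0.76256, so P(H|E) = 0.76256/(1+0.76256) = 0.4326.

P(H | E) ≈ 0.4326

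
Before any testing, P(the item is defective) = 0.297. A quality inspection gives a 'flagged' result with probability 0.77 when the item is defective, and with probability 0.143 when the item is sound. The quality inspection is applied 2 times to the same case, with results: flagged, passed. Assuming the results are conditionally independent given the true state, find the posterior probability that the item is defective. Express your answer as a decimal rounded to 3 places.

With H the event that the item is defective, the joint likelihood of the observed sequence is P(data|H) = 0.77·0.23 = 0.17710 and P(data|¬H) = 0.143·0.857 = 0.12255.
Bayes: P(H|data) = 0.297·0.17710 / (0.297·0.17710 + 0.703·0.12255) = 0.052599/0.13875 = 0.3791.

Posterior P(H) ≈ 0.379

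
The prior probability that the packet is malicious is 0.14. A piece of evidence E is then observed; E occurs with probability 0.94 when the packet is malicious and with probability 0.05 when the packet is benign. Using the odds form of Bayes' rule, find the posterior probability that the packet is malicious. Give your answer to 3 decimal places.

Posterior probability ≈ 0.754

Prior odds = 0.14/(1−0.14) = 0.16279.
Likelihood ratio for E = 0.94/0.05 = 18.800.
Posterior odds = prior odds × LR = 3.0605.
Posterior probability = odds/(1+odds) = 3.0605/4.0605 = 0.754.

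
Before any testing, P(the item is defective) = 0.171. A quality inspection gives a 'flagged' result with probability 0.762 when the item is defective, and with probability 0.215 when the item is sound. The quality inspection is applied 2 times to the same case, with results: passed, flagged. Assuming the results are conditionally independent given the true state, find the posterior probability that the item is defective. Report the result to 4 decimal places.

With H the event that the item is defective, the joint likelihood of the observed sequence is P(data|H) = 0.238·0.762 = 0.18136 and P(data|¬H) = 0.785·0.215 = 0.16878.
Bayes: P(H|data) = 0.171·0.18136 / (0.171·0.18136 + 0.829·0.16878) = 0.031012/0.17093 = 0.1814.

Posterior P(H) ≈ 0.1814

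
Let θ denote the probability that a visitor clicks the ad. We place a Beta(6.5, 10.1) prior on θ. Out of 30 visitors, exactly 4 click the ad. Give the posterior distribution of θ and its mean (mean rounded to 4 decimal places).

Observing 4 successes and 26 failures updates Beta(6.5, 10.1) by adding the success and failure counts to the two shape parameters: α = 6.5+4 = 10.5, β = 10.1+26 = 36.1.
E[θ | data] = 10.5/(10.5+36.1) = 0.2253.

Posterior: Beta(10.5, 36.1); mean ≈ 0.2253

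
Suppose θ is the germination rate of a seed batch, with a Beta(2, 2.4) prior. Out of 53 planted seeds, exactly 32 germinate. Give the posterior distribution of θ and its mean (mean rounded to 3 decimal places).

Posterior: Beta(34, 23.4); mean ≈ 0.592

The binomial likelihood is conjugate to the Beta prior: with 32 successes and 21 failures, the posterior is Beta(2+32, 2.4+21) = Beta(34, 23.4).
E[θ | data] = 34/(34+23.4) = 0.592.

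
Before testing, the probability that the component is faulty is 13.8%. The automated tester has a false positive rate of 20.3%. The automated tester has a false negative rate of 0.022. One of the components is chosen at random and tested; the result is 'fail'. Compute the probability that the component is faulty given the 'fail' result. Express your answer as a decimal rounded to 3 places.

P(H | E) ≈ 0.435

Let H be the event that the component is faulty. P(H) = 0.138, so P(¬H) = 0.862. With E the 'fail' result, P(E|H) = 0.978 and P(E|¬H) = 0.203.
P(E) = 0.978·0.138 + 0.203·0.862 = 0.13496 + 0.17499 = 0.30995.
By Bayes' theorem, P(H|E) = 0.13496 / 0.30995 = 0.435.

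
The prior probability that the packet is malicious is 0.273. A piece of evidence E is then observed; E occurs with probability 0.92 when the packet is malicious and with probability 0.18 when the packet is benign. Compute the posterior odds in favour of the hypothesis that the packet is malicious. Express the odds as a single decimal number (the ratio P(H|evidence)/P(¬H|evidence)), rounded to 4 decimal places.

Posterior odds ≈ 1.9193

Prior odds = 0.273/(1−0.273) = 0.37552.
Likelihood ratio for E = 0.92/0.18 = 5.1111.
Posterior odds = prior odds × LR = 1.9193.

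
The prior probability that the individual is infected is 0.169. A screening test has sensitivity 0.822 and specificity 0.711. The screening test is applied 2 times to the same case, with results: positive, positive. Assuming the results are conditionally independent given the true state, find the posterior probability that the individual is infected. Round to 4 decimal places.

Posterior P(H) ≈ 0.6220

Let H be the event that the individual is infected; start with P(H) = 0.169. P('positive'|H) = 0.822, P('positive'|¬H) = 0.289.
Update on result 1 ('positive'): P(H) ← 0.822·0.1690 / (0.822·0.1690 + 0.289·0.8310) = 0.13892/0.37908 = 0.3665.
Update on result 2 ('positive'): P(H) ← 0.822·0.3665 / (0.822·0.3665 + 0.289·0.6335) = 0.30123/0.48433 = 0.6220.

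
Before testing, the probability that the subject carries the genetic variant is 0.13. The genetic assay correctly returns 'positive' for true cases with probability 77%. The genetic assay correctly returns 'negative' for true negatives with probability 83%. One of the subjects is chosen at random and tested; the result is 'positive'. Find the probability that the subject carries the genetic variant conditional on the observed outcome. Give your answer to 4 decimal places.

P(H | E) ≈ 0.4036

Let H be the event that the subject carries the genetic variant. P(H) = 0.13, so P(¬H) = 0.87. With E the 'positive' result, P(E|H) = 0.77 and P(E|¬H) = 0.17.
P(E) = 0.77·0.13 + 0.17·0.87 = 0.10010 + 0.14790 = 0.24800.
By Bayes' theorem, P(H|E) = 0.10010 / 0.24800 = 0.4036.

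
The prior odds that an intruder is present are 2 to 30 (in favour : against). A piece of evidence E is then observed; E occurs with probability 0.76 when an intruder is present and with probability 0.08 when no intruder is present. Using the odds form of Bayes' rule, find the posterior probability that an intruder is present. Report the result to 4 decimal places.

Prior odds = 2/30 = 0.066667.
Likelihood ratio for E = 0.76/0.08 = 9.5000.
Posterior odds = prior odds × LR = 0.63333.
Posterior probability = odds/(1+odds) = 0.63333/1.6333 = 0.3878.

Posterior probability ≈ 0.3878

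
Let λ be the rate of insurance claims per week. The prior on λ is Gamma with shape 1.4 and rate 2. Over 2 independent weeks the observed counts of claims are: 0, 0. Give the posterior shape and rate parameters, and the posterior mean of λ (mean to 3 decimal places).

Total count ∑xᵢ = 0 over n = 2 weeks.
Gamma is conjugate to the Poisson likelihood: posterior is Gamma(shape = 1.4+0 = 1.4, rate = 2+2 = 4).
Posterior mean = shape/rate = 1.4/4 = 0.350.

Posterior: Gamma(shape=1.4, rate=4); mean ≈ 0.350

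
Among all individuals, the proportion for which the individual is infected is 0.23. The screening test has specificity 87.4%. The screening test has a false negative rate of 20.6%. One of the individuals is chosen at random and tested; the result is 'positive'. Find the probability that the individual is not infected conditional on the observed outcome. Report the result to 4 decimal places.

P(¬H | E) ≈ 0.3469

Let H be the event that the individual is infected. P(H) = 0.23, so P(¬H) = 0.77. With E the 'positive' result, P(E|H) = 0.794 and P(E|¬H) = 0.126.
P(E) = 0.794·0.23 + 0.126·0.77 = 0.18262 + 0.097020 = 0.27964.
By Bayes' theorem, P(H|E) = 0.18262 / 0.27964 = 0.6531. Hence P(¬H|E) = 1 − 0.6531 = 0.3469.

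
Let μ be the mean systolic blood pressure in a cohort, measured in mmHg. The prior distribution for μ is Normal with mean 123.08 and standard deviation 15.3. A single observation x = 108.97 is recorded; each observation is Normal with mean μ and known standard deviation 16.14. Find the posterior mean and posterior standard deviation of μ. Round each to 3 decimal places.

Posterior mean ≈ 116.402; posterior SD ≈ 11.104

Prior precision 1/τ₀² = 1/15.3² = 0.00427186; data precision n/σ² = 1/16.14² = 0.00383878.
Posterior precision = 0.00427186 + 0.00383878 = 0.00811064, giving posterior SD = 1/√0.00811064 = 11.104.
Posterior mean = (0.00427186·123.08 + 0.00383878·108.97) / 0.00811064 = 116.402.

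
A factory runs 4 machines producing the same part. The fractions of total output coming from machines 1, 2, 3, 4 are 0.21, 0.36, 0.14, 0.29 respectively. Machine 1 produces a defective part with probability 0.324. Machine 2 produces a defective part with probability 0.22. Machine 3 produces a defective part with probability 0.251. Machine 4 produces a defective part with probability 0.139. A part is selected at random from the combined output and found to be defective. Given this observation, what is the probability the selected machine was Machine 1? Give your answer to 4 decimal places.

P(defective|M1) = 0.324; P(defective|M2) = 0.22; P(defective|M3) = 0.251; P(defective|M4) = 0.139.
Prior × likelihood for each source: 0.21·0.324=0.06804, 0.36·0.22=0.07920, 0.14·0.251=0.03514, 0.29·0.139=0.04031. Summing gives P(defective) = 0.22269.
P(Machine 1 | defective) = 0.06804 / 0.22269 = 0.3055.

Posterior probability ≈ 0.3055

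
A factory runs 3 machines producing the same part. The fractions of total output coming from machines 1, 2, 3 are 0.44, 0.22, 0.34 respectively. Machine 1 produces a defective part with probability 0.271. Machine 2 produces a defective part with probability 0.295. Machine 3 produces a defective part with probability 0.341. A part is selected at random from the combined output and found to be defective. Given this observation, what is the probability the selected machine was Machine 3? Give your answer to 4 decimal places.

Posterior probability ≈ 0.3864

P(defective|M1) = 0.271; P(defective|M2) = 0.295; P(defective|M3) = 0.341.
Prior × likelihood for each source: 0.44·0.271=0.1192, 0.22·0.295=0.06490, 0.34·0.341=0.1159. Summing gives P(defective) = 0.30008.
P(Machine 3 | defective) = 0.1159 / 0.30008 = 0.3864.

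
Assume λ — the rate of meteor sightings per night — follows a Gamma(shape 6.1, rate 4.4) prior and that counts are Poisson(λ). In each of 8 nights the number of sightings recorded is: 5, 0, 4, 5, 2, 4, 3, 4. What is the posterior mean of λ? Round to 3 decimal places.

Posterior mean ≈ 2.669

Total count ∑xᵢ = 27 over n = 8 nights.
Gamma is conjugate to the Poisson likelihood: posterior is Gamma(shape = 6.1+27 = 33.1, rate = 4.4+8 = 12.4).
E[λ | data] = 33.1/12.4 = 2.669.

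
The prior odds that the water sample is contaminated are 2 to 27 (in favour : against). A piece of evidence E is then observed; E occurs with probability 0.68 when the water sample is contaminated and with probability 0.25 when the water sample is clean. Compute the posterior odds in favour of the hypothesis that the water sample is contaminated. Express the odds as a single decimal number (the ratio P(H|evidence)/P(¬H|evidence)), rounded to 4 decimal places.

Prior odds = 2/27 = 0.074074. In log-odds, ln(0.074074) = -2.6027.
Add log likelihood ratio: ln(2.7200) = 1.0006.
Posterior log-odds = -1.6021, so posterior odds = exp(-1.6021) = 0.20148.

Posterior odds ≈ 0.2015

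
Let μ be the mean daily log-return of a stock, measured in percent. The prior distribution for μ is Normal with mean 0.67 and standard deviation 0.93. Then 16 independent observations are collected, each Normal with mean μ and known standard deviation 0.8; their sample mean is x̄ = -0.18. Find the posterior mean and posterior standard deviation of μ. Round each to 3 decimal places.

Posterior mean ≈ -0.142; posterior SD ≈ 0.196

With known σ, the Normal prior is conjugate. Weight on the data is w = (n/σ²)/(n/σ² + 1/τ₀²) = 25.0000/(25.0000+1.15620) = 0.95580.
Posterior mean = w·x̄ + (1−w)·μ₀ = 0.95580·-0.18 + 0.044204·0.67 = -0.142. Posterior variance = 1/(25.0000+1.15620) = 0.0382318, so SD = 0.196.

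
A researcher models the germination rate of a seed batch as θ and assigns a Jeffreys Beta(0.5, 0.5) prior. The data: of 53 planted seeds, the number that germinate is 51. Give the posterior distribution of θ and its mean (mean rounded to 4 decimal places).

Posterior: Beta(51.5, 2.5); mean ≈ 0.9537

Observing 51 successes and 2 failures updates Beta(0.5, 0.5) by adding the success and failure counts to the two shape parameters: α = 0.5+51 = 51.5, β = 0.5+2 = 2.5.
E[θ | data] = 51.5/(51.5+2.5) = 0.9537.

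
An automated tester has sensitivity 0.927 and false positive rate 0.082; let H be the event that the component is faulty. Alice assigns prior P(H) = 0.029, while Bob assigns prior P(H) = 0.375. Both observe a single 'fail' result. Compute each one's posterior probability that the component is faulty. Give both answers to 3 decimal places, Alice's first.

P('+'|H) = 0.927, P('+'|¬H) = 0.082.
Alice: numerator 0.927·0.029 = 0.026883; evidence = 0.026883+0.082·0.971 = 0.10651; posterior = 0.252.
Bob: numerator 0.927·0.375 = 0.34763; evidence = 0.34763+0.082·0.625 = 0.39888; posterior = 0.872.

Alice: 0.252; Bob: 0.872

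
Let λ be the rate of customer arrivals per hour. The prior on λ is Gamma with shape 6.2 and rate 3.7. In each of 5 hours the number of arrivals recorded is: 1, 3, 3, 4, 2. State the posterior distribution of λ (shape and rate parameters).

The Poisson likelihood adds the total count to the shape and the number of exposure periods to the rate. Here ∑xᵢ = 13 and n = 5, so shape 6.2→19.2 and rate 3.7→8.7.

Posterior: Gamma(shape=19.2, rate=8.7)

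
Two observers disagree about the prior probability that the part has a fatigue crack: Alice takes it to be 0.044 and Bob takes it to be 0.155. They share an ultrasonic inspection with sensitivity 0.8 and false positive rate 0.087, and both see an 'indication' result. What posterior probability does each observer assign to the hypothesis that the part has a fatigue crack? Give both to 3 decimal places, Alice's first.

Alice: 0.297; Bob: 0.628

P('+'|H) = 0.8, P('+'|¬H) = 0.087.
Alice: numerator 0.8·0.044 = 0.035200; evidence = 0.035200+0.087·0.956 = 0.11837; posterior = 0.297.
Bob: numerator 0.8·0.155 = 0.12400; evidence = 0.12400+0.087·0.845 = 0.19751; posterior = 0.628.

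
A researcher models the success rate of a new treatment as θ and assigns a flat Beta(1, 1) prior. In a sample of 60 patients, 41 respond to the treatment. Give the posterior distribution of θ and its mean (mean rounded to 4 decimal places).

The binomial likelihood is conjugate to the Beta prior: with 41 successes and 19 failures, the posterior is Beta(1+41, 1+19) = Beta(42, 20).
E[θ | data] = 42/(42+20) = 0.6774.

Posterior: Beta(42, 20); mean ≈ 0.6774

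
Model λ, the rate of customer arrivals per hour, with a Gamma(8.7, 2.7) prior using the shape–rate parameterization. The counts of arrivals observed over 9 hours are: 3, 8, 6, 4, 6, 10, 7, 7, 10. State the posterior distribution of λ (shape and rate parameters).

The Poisson likelihood adds the total count to the shape and the number of exposure periods to the rate. Here ∑xᵢ = 61 and n = 9, so shape 8.7→69.7 and rate 2.7→11.7.

Posterior: Gamma(shape=69.7, rate=11.7)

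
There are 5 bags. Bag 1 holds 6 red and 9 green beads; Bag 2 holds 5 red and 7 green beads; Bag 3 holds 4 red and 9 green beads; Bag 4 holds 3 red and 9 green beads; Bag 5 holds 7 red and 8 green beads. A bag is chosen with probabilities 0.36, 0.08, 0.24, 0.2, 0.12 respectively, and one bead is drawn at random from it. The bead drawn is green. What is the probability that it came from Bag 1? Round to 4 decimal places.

Posterior probability ≈ 0.3360

Tabulate prior·likelihood by source: [1] prior 0.36, lik 0.6, product 0.2160; [2] prior 0.08, lik 0.5833, product 0.04667; [3] prior 0.24, lik 0.6923, product 0.1662; [4] prior 0.2, lik 0.75, product 0.1500; [5] prior 0.12, lik 0.5333, product 0.06400.
Normalizing constant = 0.64282; the posterior for Bag 1 is its product over the sum, 0.2160/0.64282 = 0.3360.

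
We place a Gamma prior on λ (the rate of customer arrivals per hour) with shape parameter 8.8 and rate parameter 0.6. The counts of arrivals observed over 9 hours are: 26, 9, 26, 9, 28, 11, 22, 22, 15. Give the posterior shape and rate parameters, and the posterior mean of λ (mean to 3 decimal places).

Total count ∑xᵢ = 168 over n = 9 hours.
Gamma is conjugate to the Poisson likelihood: posterior is Gamma(shape = 8.8+168 = 176.8, rate = 0.6+9 = 9.6).
Posterior mean = shape/rate = 176.8/9.6 = 18.417.

Posterior: Gamma(shape=176.8, rate=9.6); mean ≈ 18.417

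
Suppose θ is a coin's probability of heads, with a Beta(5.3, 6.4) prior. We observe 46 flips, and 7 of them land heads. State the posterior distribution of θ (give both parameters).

Posterior: Beta(12.3, 45.4)

The binomial likelihood is conjugate to the Beta prior: with 7 successes and 39 failures, the posterior is Beta(5.3+7, 6.4+39) = Beta(12.3, 45.4).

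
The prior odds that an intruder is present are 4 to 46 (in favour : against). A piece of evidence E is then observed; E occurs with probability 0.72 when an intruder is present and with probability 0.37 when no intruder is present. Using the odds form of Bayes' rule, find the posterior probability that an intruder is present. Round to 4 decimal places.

Posterior probability ≈ 0.1447

Prior odds = 4/46 = 0.086957.
Likelihood ratio for E = 0.72/0.37 = 1.9459.
Posterior odds = prior odds × LR = 0.16921.
Posterior probability = odds/(1+odds) = 0.16921/1.1692 = 0.1447.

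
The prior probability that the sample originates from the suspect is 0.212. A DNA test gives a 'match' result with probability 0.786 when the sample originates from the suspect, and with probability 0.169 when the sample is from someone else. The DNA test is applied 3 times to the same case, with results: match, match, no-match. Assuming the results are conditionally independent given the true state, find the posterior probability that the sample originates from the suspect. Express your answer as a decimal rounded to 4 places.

Posterior P(H) ≈ 0.5998

With H the event that the sample originates from the suspect, the joint likelihood of the observed sequence is P(data|H) = 0.786·0.786·0.214 = 0.13221 and P(data|¬H) = 0.169·0.169·0.831 = 0.023734.
Bayes: P(H|data) = 0.212·0.13221 / (0.212·0.13221 + 0.788·0.023734) = 0.028028/0.046731 = 0.5998.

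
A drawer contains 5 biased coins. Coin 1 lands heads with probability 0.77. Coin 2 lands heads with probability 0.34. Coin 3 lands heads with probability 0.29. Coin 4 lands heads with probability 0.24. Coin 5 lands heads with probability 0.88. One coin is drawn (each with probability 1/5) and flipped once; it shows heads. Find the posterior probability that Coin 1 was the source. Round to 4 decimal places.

Tabulate prior·likelihood by source: [1] prior 0.2, lik 0.77, product 0.1540; [2] prior 0.2, lik 0.34, product 0.06800; [3] prior 0.2, lik 0.29, product 0.05800; [4] prior 0.2, lik 0.24, product 0.04800; [5] prior 0.2, lik 0.88, product 0.1760.
Normalizing constant = 0.50400; the posterior for Coin 1 is its product over the sum, 0.1540/0.50400 = 0.3056.

Posterior probability ≈ 0.3056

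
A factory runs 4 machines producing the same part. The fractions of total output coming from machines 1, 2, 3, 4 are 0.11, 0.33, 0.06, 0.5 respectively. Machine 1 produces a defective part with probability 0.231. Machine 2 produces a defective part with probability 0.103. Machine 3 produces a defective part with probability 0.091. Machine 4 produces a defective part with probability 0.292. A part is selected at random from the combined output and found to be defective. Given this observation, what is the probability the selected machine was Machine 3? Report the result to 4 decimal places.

P(defective|M1) = 0.231; P(defective|M2) = 0.103; P(defective|M3) = 0.091; P(defective|M4) = 0.292.
Prior × likelihood for each source: 0.11·0.231=0.02541, 0.33·0.103=0.03399, 0.06·0.091=0.005460, 0.5·0.292=0.1460. Summing gives P(defective) = 0.21086.
P(Machine 3 | defective) = 0.005460 / 0.21086 = 0.0259.

Posterior probability ≈ 0.0259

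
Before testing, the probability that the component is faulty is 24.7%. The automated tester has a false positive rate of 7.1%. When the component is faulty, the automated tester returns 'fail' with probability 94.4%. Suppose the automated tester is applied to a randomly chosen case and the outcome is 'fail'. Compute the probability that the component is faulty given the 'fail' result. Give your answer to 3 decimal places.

Let H be the event that the component is faulty. P(H) = 0.247, so P(¬H) = 0.753. With E the 'fail' result, P(E|H) = 0.944 and P(E|¬H) = 0.071.
P(E) = 0.944·0.247 + 0.071·0.753 = 0.23317 + 0.053463 = 0.28663.
By Bayes' theorem, P(H|E) = 0.23317 / 0.28663 = 0.813.

P(H | E) ≈ 0.813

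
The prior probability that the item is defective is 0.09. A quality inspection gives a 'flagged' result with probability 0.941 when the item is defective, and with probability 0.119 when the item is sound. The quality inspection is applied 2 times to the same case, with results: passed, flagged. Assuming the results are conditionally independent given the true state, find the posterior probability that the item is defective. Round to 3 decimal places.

Posterior P(H) ≈ 0.050

With H the event that the item is defective, the joint likelihood of the observed sequence is P(data|H) = 0.059·0.941 = 0.055519 and P(data|¬H) = 0.881·0.119 = 0.10484.
Bayes: P(H|data) = 0.09·0.055519 / (0.09·0.055519 + 0.91·0.10484) = 0.0049967/0.10040 = 0.0498.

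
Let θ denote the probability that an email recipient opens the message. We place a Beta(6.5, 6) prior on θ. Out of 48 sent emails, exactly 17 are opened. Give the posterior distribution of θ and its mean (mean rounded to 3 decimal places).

Posterior: Beta(23.5, 37); mean ≈ 0.388

The binomial likelihood is conjugate to the Beta prior: with 17 successes and 31 failures, the posterior is Beta(6.5+17, 6+31) = Beta(23.5, 37).
Posterior mean = α/(α+β) = 23.5/60.5 = 0.388.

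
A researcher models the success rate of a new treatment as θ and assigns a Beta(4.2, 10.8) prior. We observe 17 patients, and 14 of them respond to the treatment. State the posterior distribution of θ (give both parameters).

Posterior: Beta(18.2, 13.8)

Observing 14 successes and 3 failures updates Beta(4.2, 10.8) by adding the success and failure counts to the two shape parameters: α = 4.2+14 = 18.2, β = 10.8+3 = 13.8.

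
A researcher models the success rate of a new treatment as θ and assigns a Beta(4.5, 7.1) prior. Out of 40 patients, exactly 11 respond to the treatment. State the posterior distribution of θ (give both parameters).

The binomial likelihood is conjugate to the Beta prior: with 11 successes and 29 failures, the posterior is Beta(4.5+11, 7.1+29) = Beta(15.5, 36.1).

Posterior: Beta(15.5, 36.1)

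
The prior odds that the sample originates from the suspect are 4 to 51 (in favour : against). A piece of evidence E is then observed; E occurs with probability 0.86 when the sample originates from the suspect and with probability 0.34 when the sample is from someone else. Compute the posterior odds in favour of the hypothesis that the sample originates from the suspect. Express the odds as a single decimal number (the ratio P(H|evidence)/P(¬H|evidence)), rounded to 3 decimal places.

Posterior odds ≈ 0.198

Prior odds = 4/51 = 0.078431.
Likelihood ratio for E = 0.86/0.34 = 2.5294.
Posterior odds = prior odds × LR = 0.19839.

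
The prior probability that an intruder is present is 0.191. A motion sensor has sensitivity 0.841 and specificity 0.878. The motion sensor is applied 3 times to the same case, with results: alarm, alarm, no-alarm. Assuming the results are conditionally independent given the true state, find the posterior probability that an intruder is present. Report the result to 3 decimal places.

With H the event that an intruder is present, the joint likelihood of the observed sequence is P(data|H) = 0.841·0.841·0.159 = 0.11246 and P(data|¬H) = 0.122·0.122·0.878 = 0.013068.
Bayes: P(H|data) = 0.191·0.11246 / (0.191·0.11246 + 0.809·0.013068) = 0.021479/0.032052 = 0.6702.

Posterior P(H) ≈ 0.670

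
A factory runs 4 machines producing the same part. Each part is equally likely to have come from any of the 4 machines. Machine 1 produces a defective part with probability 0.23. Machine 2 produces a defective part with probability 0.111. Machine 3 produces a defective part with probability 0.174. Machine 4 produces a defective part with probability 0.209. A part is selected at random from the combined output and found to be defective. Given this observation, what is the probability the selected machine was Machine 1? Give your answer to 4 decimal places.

P(defective|M1) = 0.23; P(defective|M2) = 0.111; P(defective|M3) = 0.174; P(defective|M4) = 0.209.
Prior × likelihood for each source: 0.25·0.23=0.05750, 0.25·0.111=0.02775, 0.25·0.174=0.04350, 0.25·0.209=0.05225. Summing gives P(defective) = 0.18100.
P(Machine 1 | defective) = 0.05750 / 0.18100 = 0.3177.

Posterior probability ≈ 0.3177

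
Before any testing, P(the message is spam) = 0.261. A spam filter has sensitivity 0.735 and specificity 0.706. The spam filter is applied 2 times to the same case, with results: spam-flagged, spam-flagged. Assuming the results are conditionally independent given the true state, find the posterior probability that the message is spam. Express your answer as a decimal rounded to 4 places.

Posterior P(H) ≈ 0.6882

With H the event that the message is spam, the joint likelihood of the observed sequence is P(data|H) = 0.735·0.735 = 0.54022 and P(data|¬H) = 0.294·0.294 = 0.086436.
Bayes: P(H|data) = 0.261·0.54022 / (0.261·0.54022 + 0.739·0.086436) = 0.14100/0.20487 = 0.6882.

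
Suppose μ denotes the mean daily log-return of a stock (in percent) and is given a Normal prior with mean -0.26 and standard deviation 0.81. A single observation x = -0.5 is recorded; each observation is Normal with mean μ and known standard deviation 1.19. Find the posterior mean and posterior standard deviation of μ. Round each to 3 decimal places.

Posterior mean ≈ -0.336; posterior SD ≈ 0.670

Prior precision 1/τ₀² = 1/0.81² = 1.52416; data precision n/σ² = 1/1.19² = 0.706165.
Posterior precision = 1.52416 + 0.706165 = 2.23032, giving posterior SD = 1/√2.23032 = 0.670.
Posterior mean = (1.52416·-0.26 + 0.706165·-0.5) / 2.23032 = -0.336.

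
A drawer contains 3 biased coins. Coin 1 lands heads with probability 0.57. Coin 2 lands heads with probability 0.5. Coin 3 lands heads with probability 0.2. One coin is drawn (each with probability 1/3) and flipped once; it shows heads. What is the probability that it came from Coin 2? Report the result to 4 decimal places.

Posterior probability ≈ 0.3937

P(heads|C1) = 0.57; P(heads|C2) = 0.5; P(heads|C3) = 0.2.
Prior × likelihood for each source: 0.333333·0.57=0.1900, 0.333333·0.5=0.1667, 0.333333·0.2=0.06667. Summing gives P(heads) = 0.42333.
P(Coin 2 | heads) = 0.1667 / 0.42333 = 0.3937.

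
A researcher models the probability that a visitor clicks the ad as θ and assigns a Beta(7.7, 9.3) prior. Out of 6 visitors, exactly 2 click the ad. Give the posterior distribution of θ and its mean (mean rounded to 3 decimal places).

Posterior: Beta(9.7, 13.3); mean ≈ 0.422

The binomial likelihood is conjugate to the Beta prior: with 2 successes and 4 failures, the posterior is Beta(7.7+2, 9.3+4) = Beta(9.7, 13.3).
Posterior mean = α/(α+β) = 9.7/23 = 0.422.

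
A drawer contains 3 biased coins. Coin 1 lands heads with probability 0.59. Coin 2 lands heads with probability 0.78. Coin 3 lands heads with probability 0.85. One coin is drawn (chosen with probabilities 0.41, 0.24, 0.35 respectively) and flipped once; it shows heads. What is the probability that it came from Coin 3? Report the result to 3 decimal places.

Posterior probability ≈ 0.409

Tabulate prior·likelihood by source: [1] prior 0.41, lik 0.59, product 0.2419; [2] prior 0.24, lik 0.78, product 0.1872; [3] prior 0.35, lik 0.85, product 0.2975.
Normalizing constant = 0.72660; the posterior for Coin 3 is its product over the sum, 0.2975/0.72660 = 0.409.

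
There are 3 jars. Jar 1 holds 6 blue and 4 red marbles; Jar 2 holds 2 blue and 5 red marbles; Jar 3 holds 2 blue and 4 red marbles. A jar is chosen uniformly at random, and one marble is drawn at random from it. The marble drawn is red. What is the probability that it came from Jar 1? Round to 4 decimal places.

Tabulate prior·likelihood by source: [1] prior 0.333333, lik 0.4, product 0.1333; [2] prior 0.333333, lik 0.7143, product 0.2381; [3] prior 0.333333, lik 0.6667, product 0.2222.
Normalizing constant = 0.59365; the posterior for Jar 1 is its product over the sum, 0.1333/0.59365 = 0.2246.

Posterior probability ≈ 0.2246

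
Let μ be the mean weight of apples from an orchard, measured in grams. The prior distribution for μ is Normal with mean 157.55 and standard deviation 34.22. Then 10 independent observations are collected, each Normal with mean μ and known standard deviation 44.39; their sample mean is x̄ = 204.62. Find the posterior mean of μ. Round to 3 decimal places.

Posterior mean ≈ 197.840

Prior precision 1/τ₀² = 1/34.22² = 0.00085396; data precision n/σ² = 10/44.39² = 0.00507493.
Posterior precision = 0.00085396 + 0.00507493 = 0.00592889.
Posterior mean = (0.00085396·157.55 + 0.00507493·204.62) / 0.00592889 = 197.840.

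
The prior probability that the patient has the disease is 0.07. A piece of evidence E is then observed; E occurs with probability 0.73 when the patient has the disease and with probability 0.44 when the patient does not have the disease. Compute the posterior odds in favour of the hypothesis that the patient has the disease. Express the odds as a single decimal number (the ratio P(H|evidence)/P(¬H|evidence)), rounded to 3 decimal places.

Prior odds = 0.07/(1−0.07) = 0.075269.
Likelihood ratio for E = 0.73/0.44 = 1.6591.
Posterior odds = prior odds × LR = 0.12488.

Posterior odds ≈ 0.125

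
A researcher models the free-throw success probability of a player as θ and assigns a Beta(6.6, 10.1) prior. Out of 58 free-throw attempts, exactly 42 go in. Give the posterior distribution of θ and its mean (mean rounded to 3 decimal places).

The binomial likelihood is conjugate to the Beta prior: with 42 successes and 16 failures, the posterior is Beta(6.6+42, 10.1+16) = Beta(48.6, 26.1).
E[θ | data] = 48.6/(48.6+26.1) = 0.651.

Posterior: Beta(48.6, 26.1); mean ≈ 0.651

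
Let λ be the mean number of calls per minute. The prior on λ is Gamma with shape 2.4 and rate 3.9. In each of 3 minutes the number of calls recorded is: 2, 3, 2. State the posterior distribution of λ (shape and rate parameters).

The Poisson likelihood adds the total count to the shape and the number of exposure periods to the rate. Here ∑xᵢ = 7 and n = 3, so shape 2.4→9.4 and rate 3.9→6.9.

Posterior: Gamma(shape=9.4, rate=6.9)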